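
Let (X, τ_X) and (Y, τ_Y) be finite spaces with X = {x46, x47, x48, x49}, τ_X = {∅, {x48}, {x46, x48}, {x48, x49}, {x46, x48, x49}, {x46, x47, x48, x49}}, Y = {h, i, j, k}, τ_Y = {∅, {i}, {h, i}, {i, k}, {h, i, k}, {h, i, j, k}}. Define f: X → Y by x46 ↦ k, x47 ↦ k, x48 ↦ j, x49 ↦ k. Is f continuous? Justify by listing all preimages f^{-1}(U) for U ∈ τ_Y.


f is NOT continuous.

Compute f^{-1}(U) for each U ∈ τ_Y:
  U = ∅: f^{-1}(U) = ∅ ∈ τ_X ✓.
  U = {i}: f^{-1}(U) = ∅ ∈ τ_X ✓.
  U = {h, i}: f^{-1}(U) = ∅ ∈ τ_X ✓.
  U = {i, k}: f^{-1}(U) = {x46, x47, x49} ∉ τ_X ✗.
  U = {h, i, k}: f^{-1}(U) = {x46, x47, x49} ∉ τ_X ✗.
  U = {h, i, j, k}: f^{-1}(U) = {x46, x47, x48, x49} ∈ τ_X ✓.
Found U = {i, k} with f^{-1}(U) = {x46, x47, x49} not in τ_X. Therefore f is NOT continuous.


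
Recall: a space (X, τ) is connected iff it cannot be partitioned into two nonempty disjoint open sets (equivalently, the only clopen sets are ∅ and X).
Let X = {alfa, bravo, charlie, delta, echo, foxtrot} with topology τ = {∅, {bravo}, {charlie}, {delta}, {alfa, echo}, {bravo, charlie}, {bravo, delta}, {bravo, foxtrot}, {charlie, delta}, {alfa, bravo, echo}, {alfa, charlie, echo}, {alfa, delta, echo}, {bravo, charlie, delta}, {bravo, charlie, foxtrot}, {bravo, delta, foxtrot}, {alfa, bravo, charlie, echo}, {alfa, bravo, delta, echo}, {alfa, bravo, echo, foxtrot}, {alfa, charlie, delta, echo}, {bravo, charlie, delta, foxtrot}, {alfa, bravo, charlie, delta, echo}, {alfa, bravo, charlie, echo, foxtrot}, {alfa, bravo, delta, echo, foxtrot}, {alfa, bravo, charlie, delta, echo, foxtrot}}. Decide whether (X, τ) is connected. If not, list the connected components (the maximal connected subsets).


(X, τ) is disconnected; components = [{charlie}, {delta}, {alfa, echo}, {bravo, foxtrot}].

Find clopen sets (U ∈ τ with X ∖ U ∈ τ):
  U = ∅, X ∖ U = {alfa, bravo, charlie, delta, echo, foxtrot} — both open, so U is clopen.
  U = {charlie}, X ∖ U = {alfa, bravo, delta, echo, foxtrot} — both open, so U is clopen.
  U = {delta}, X ∖ U = {alfa, bravo, charlie, echo, foxtrot} — both open, so U is clopen.
  U = {alfa, echo}, X ∖ U = {bravo, charlie, delta, foxtrot} — both open, so U is clopen.
  U = {bravo, foxtrot}, X ∖ U = {alfa, charlie, delta, echo} — both open, so U is clopen.
  U = {charlie, delta}, X ∖ U = {alfa, bravo, echo, foxtrot} — both open, so U is clopen.
  U = {alfa, charlie, echo}, X ∖ U = {bravo, delta, foxtrot} — both open, so U is clopen.
  U = {alfa, delta, echo}, X ∖ U = {bravo, charlie, foxtrot} — both open, so U is clopen.
  U = {bravo, charlie, foxtrot}, X ∖ U = {alfa, delta, echo} — both open, so U is clopen.
  U = {bravo, delta, foxtrot}, X ∖ U = {alfa, charlie, echo} — both open, so U is clopen.
  U = {alfa, bravo, echo, foxtrot}, X ∖ U = {charlie, delta} — both open, so U is clopen.
  U = {alfa, charlie, delta, echo}, X ∖ U = {bravo, foxtrot} — both open, so U is clopen.
  U = {bravo, charlie, delta, foxtrot}, X ∖ U = {alfa, echo} — both open, so U is clopen.
  U = {alfa, bravo, charlie, echo, foxtrot}, X ∖ U = {delta} — both open, so U is clopen.
  U = {alfa, bravo, delta, echo, foxtrot}, X ∖ U = {charlie} — both open, so U is clopen.
  U = {alfa, bravo, charlie, delta, echo, foxtrot}, X ∖ U = ∅ — both open, so U is clopen.
Nontrivial clopen(s) exist: e.g. {alfa, bravo, echo, foxtrot}. So (X, τ) is disconnected.
Compute connected components by grouping points that agree on all clopens:
  component: {charlie}
  component: {delta}
  component: {alfa, echo}
  component: {bravo, foxtrot}


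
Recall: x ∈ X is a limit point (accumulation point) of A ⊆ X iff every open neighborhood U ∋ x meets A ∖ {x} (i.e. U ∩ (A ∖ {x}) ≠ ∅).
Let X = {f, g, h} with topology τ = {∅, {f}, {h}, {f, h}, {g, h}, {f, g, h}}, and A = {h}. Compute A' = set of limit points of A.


A' = {g}

For each x ∈ X, list the open sets U ∈ τ with x ∈ U, then check whether U ∩ (A ∖ {x}) ≠ ∅ for every such U.
  x = f: open {f} ∋ x has {f} ∩ (A ∖ {f}) = ∅, so x is NOT a limit point.
  x = g: opens ∋ x are {g, h}, {f, g, h}; each meets A ∖ {g}, so x IS a limit point.
  x = h: open {h} ∋ x has {h} ∩ (A ∖ {h}) = ∅, so x is NOT a limit point.
Collecting: A' = {g}.


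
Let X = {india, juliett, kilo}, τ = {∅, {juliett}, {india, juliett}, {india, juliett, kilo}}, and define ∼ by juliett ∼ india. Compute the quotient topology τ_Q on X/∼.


X/∼ = {[india=juliett], [kilo]}; |τ_Q| = 3.

Equivalence classes: [india=juliett], [kilo].
Quotient map π: X → X/∼ sends india ↦ [india=juliett], juliett ↦ [india=juliett], kilo ↦ [kilo].
For each subset V ⊆ X/∼, compute π^{-1}(V) ⊆ X and check whether π^{-1}(V) ∈ τ. V is open in τ_Q iff π^{-1}(V) ∈ τ.
  V = {}: π^{-1}(V) = ∅ ∈ τ ✓.
  V = {[india=juliett]}: π^{-1}(V) = {india, juliett} ∈ τ ✓.
  V = {[kilo]}: π^{-1}(V) = {kilo} ∉ τ ✗.
  V = {[india=juliett], [kilo]}: π^{-1}(V) = {india, juliett, kilo} ∈ τ ✓.
Open sets in the quotient: τ_Q = {{}, {[india=juliett]}, {[india=juliett], [kilo]}} (3 elements).


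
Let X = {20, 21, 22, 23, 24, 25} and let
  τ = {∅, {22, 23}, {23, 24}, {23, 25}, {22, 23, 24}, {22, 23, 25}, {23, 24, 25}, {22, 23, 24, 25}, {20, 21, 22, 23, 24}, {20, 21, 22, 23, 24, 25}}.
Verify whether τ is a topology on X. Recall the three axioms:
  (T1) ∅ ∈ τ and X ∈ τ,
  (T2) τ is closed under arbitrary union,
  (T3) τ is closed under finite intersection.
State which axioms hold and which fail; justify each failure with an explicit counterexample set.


τ is NOT a topology on X.

Axiom (T1): ∅ ∈ τ? Yes; X ∈ τ? Yes.
Axiom (T2/T3): check pairwise unions and intersections of members of τ.
Counterexample for (T3): {22, 23} ∩ {23, 24} = {23} ∉ τ. Therefore τ is NOT a topology.


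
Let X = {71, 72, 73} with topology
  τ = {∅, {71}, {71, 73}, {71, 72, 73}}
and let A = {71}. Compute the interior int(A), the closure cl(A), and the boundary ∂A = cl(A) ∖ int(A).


int(A) = {71}, cl(A) = {71, 72, 73}, ∂A = {72, 73}.

Closed sets in (X, τ) are complements of opens:
  closed(X, τ) = {∅, {72}, {72, 73}, {71, 72, 73}}.
int(A) = ⋃ {U ∈ τ : U ⊆ A}. Opens contained in A: ∅, {71}.
Taking the union of these: int(A) = {71}.
cl(A) = ⋂ {C closed : A ⊆ C}. Closed sets containing A: {71, 72, 73}.
Intersecting these: cl(A) = {71, 72, 73}.
∂A = cl(A) ∖ int(A) = {71, 72, 73} ∖ {71} = {72, 73}.


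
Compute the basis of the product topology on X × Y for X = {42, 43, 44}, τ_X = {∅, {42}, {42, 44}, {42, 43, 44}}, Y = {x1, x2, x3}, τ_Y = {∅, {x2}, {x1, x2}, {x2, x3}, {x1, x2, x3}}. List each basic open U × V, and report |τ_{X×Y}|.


Basis B = {∅ × ∅, {42} × {x2}, {42} × {x1, x2}, {42} × {x2, x3}, {42, 44} × {x2}, {42} × {x1, x2, x3}, {42, 43, 44} × {x2}, {42, 44} × {x1, x2}, {42, 44} × {x2, x3}, {42, 44} × {x1, x2, x3}, {42, 43, 44} × {x1, x2}, {42, 43, 44} × {x2, x3}, {42, 43, 44} × {x1, x2, x3}}; |τ_{X×Y}| = 30.

Enumerate products U × V with U ∈ τ_X, V ∈ τ_Y (deduplicated):
  ∅ × ∅ = {} (∅)
  {42} × {x2} = {(42,x2)}
  {42} × {x1, x2} = {(42,x1), (42,x2)}
  {42} × {x2, x3} = {(42,x2), (42,x3)}
  {42, 44} × {x2} = {(42,x2), (44,x2)}
  {42} × {x1, x2, x3} = {(42,x1), (42,x2), (42,x3)}
  {42, 43, 44} × {x2} = {(42,x2), (43,x2), (44,x2)}
  {42, 44} × {x1, x2} = {(42,x1), (42,x2), (44,x1), (44,x2)}
  {42, 44} × {x2, x3} = {(42,x2), (42,x3), (44,x2), (44,x3)}
  {42, 44} × {x1, x2, x3} = {(42,x1), (42,x2), (42,x3), (44,x1), (44,x2), (44,x3)}
  {42, 43, 44} × {x1, x2} = {(42,x1), (42,x2), (43,x1), (43,x2), (44,x1), (44,x2)}
  {42, 43, 44} × {x2, x3} = {(42,x2), (42,x3), (43,x2), (43,x3), (44,x2), (44,x3)}
  {42, 43, 44} × {x1, x2, x3} = {(42,x1), (42,x2), (42,x3), (43,x1), (43,x2), (43,x3), (44,x1), (44,x2), (44,x3)}
These 13 distinct sets form the basis B.
Close under arbitrary unions to get τ_{X×Y}; counting gives |τ_{X×Y}| = 30.


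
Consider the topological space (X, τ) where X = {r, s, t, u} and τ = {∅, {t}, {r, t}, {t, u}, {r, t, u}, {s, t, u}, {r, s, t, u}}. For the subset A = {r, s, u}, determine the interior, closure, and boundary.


int(A) = ∅, cl(A) = {r, s, u}, ∂A = {r, s, u}.

Closed sets in (X, τ) are complements of opens:
  closed(X, τ) = {∅, {r}, {s}, {r, s}, {s, u}, {r, s, u}, {r, s, t, u}}.
int(A) = ⋃ {U ∈ τ : U ⊆ A}. Opens contained in A: ∅.
Taking the union of these: int(A) = ∅.
cl(A) = ⋂ {C closed : A ⊆ C}. Closed sets containing A: {r, s, u}, {r, s, t, u}.
Intersecting these: cl(A) = {r, s, u}.
∂A = cl(A) ∖ int(A) = {r, s, u} ∖ ∅ = {r, s, u}.


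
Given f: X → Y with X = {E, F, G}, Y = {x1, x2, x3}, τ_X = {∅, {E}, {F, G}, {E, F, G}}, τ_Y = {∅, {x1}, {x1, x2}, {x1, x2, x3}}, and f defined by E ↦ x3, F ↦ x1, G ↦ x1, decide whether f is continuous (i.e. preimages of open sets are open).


f IS continuous.

Compute f^{-1}(U) for each U ∈ τ_Y:
  U = ∅: f^{-1}(U) = ∅ ∈ τ_X ✓.
  U = {x1}: f^{-1}(U) = {F, G} ∈ τ_X ✓.
  U = {x1, x2}: f^{-1}(U) = {F, G} ∈ τ_X ✓.
  U = {x1, x2, x3}: f^{-1}(U) = {E, F, G} ∈ τ_X ✓.
Every preimage lies in τ_X, so f IS continuous.


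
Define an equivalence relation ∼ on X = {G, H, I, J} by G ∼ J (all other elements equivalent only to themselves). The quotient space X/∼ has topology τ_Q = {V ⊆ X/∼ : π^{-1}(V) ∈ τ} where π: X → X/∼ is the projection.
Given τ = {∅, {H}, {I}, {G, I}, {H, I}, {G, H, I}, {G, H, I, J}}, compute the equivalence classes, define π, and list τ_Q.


X/∼ = {[G=J], [H], [I]}; |τ_Q| = 5.

Equivalence classes: [G=J], [H], [I].
Quotient map π: X → X/∼ sends G ↦ [G=J], H ↦ [H], I ↦ [I], J ↦ [G=J].
For each subset V ⊆ X/∼, compute π^{-1}(V) ⊆ X and check whether π^{-1}(V) ∈ τ. V is open in τ_Q iff π^{-1}(V) ∈ τ.
  V = {}: π^{-1}(V) = ∅ ∈ τ ✓.
  V = {[G=J]}: π^{-1}(V) = {G, J} ∉ τ ✗.
  V = {[H]}: π^{-1}(V) = {H} ∈ τ ✓.
  V = {[G=J], [H]}: π^{-1}(V) = {G, H, J} ∉ τ ✗.
  V = {[I]}: π^{-1}(V) = {I} ∈ τ ✓.
  V = {[G=J], [I]}: π^{-1}(V) = {G, I, J} ∉ τ ✗.
  V = {[H], [I]}: π^{-1}(V) = {H, I} ∈ τ ✓.
  V = {[G=J], [H], [I]}: π^{-1}(V) = {G, H, I, J} ∈ τ ✓.
Open sets in the quotient: τ_Q = {{}, {[H]}, {[I]}, {[H], [I]}, {[G=J], [H], [I]}} (5 elements).


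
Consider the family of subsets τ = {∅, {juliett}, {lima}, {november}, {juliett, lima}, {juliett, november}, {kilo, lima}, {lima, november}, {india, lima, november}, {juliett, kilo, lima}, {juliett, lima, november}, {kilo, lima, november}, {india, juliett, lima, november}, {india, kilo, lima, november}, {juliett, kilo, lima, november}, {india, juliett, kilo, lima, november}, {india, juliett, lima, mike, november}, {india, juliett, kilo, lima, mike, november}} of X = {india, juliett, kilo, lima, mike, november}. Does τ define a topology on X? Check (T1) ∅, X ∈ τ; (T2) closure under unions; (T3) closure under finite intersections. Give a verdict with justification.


τ IS a topology on X.

Axiom (T1): ∅ ∈ τ? Yes; X ∈ τ? Yes.
Axiom (T2/T3): check pairwise unions and intersections of members of τ.
All pairwise intersections and unions checked — each lies in τ. Therefore τ satisfies (T1), (T2), (T3): it IS a topology on X.


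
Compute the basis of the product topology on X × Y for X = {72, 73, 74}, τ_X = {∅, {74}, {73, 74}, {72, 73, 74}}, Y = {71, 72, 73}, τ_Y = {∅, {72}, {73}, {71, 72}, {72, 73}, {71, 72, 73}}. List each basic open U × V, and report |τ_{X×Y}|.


Basis B = {∅ × ∅, {74} × {72}, {74} × {73}, {73, 74} × {72}, {73, 74} × {73}, {74} × {71, 72}, {74} × {72, 73}, {72, 73, 74} × {72}, {72, 73, 74} × {73}, {74} × {71, 72, 73}, {73, 74} × {71, 72}, {73, 74} × {72, 73}, {72, 73, 74} × {71, 72}, {72, 73, 74} × {72, 73}, {73, 74} × {71, 72, 73}, {72, 73, 74} × {71, 72, 73}}; |τ_{X×Y}| = 40.

Enumerate products U × V with U ∈ τ_X, V ∈ τ_Y (deduplicated):
  ∅ × ∅ = {} (∅)
  {74} × {72} = {(74,72)}
  {74} × {73} = {(74,73)}
  {73, 74} × {72} = {(73,72), (74,72)}
  {73, 74} × {73} = {(73,73), (74,73)}
  {74} × {71, 72} = {(74,71), (74,72)}
  {74} × {72, 73} = {(74,72), (74,73)}
  {72, 73, 74} × {72} = {(72,72), (73,72), (74,72)}
  {72, 73, 74} × {73} = {(72,73), (73,73), (74,73)}
  {74} × {71, 72, 73} = {(74,71), (74,72), (74,73)}
  {73, 74} × {71, 72} = {(73,71), (73,72), (74,71), (74,72)}
  {73, 74} × {72, 73} = {(73,72), (73,73), (74,72), (74,73)}
  {72, 73, 74} × {71, 72} = {(72,71), (72,72), (73,71), (73,72), (74,71), (74,72)}
  {72, 73, 74} × {72, 73} = {(72,72), (72,73), (73,72), (73,73), (74,72), (74,73)}
  {73, 74} × {71, 72, 73} = {(73,71), (73,72), (73,73), (74,71), (74,72), (74,73)}
  {72, 73, 74} × {71, 72, 73} = {(72,71), (72,72), (72,73), (73,71), (73,72), (73,73), (74,71), (74,72), (74,73)}
These 16 distinct sets form the basis B.
Close under arbitrary unions to get τ_{X×Y}; counting gives |τ_{X×Y}| = 40.


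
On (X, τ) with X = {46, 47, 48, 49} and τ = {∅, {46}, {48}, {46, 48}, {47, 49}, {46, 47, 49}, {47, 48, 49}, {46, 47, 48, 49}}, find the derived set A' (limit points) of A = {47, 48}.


A' = {49}

For each x ∈ X, list the open sets U ∈ τ with x ∈ U, then check whether U ∩ (A ∖ {x}) ≠ ∅ for every such U.
  x = 46: open {46} ∋ x has {46} ∩ (A ∖ {46}) = ∅, so x is NOT a limit point.
  x = 47: open {47, 49} ∋ x has {47, 49} ∩ (A ∖ {47}) = ∅, so x is NOT a limit point.
  x = 48: open {48} ∋ x has {48} ∩ (A ∖ {48}) = ∅, so x is NOT a limit point.
  x = 49: opens ∋ x are {47, 49}, {46, 47, 49}, {47, 48, 49}, {46, 47, 48, 49}; each meets A ∖ {49}, so x IS a limit point.
Collecting: A' = {49}.


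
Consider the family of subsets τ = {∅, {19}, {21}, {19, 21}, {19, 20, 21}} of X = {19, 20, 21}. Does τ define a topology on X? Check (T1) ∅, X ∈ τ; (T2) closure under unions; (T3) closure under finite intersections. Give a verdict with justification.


τ IS a topology on X.

Axiom (T1): ∅ ∈ τ? Yes; X ∈ τ? Yes.
Axiom (T2/T3): check pairwise unions and intersections of members of τ.
All pairwise intersections and unions checked — each lies in τ. Therefore τ satisfies (T1), (T2), (T3): it IS a topology on X.


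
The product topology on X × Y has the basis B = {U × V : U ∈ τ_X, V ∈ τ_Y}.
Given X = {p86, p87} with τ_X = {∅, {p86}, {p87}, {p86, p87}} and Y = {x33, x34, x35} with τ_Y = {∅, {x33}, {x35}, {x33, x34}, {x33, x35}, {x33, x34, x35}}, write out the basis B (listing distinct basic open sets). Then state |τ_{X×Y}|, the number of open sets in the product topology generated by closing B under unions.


Basis B = {∅ × ∅, {p86} × {x33}, {p86} × {x35}, {p87} × {x33}, {p87} × {x35}, {p86} × {x33, x34}, {p86} × {x33, x35}, {p86, p87} × {x33}, {p86, p87} × {x35}, {p87} × {x33, x34}, {p87} × {x33, x35}, {p86} × {x33, x34, x35}, {p87} × {x33, x34, x35}, {p86, p87} × {x33, x34}, {p86, p87} × {x33, x35}, {p86, p87} × {x33, x34, x35}}; |τ_{X×Y}| = 36.

Enumerate products U × V with U ∈ τ_X, V ∈ τ_Y (deduplicated):
  ∅ × ∅ = {} (∅)
  {p86} × {x33} = {(p86,x33)}
  {p86} × {x35} = {(p86,x35)}
  {p87} × {x33} = {(p87,x33)}
  {p87} × {x35} = {(p87,x35)}
  {p86} × {x33, x34} = {(p86,x33), (p86,x34)}
  {p86} × {x33, x35} = {(p86,x33), (p86,x35)}
  {p86, p87} × {x33} = {(p86,x33), (p87,x33)}
  {p86, p87} × {x35} = {(p86,x35), (p87,x35)}
  {p87} × {x33, x34} = {(p87,x33), (p87,x34)}
  {p87} × {x33, x35} = {(p87,x33), (p87,x35)}
  {p86} × {x33, x34, x35} = {(p86,x33), (p86,x34), (p86,x35)}
  {p87} × {x33, x34, x35} = {(p87,x33), (p87,x34), (p87,x35)}
  {p86, p87} × {x33, x34} = {(p86,x33), (p86,x34), (p87,x33), (p87,x34)}
  {p86, p87} × {x33, x35} = {(p86,x33), (p86,x35), (p87,x33), (p87,x35)}
  {p86, p87} × {x33, x34, x35} = {(p86,x33), (p86,x34), (p86,x35), (p87,x33), (p87,x34), (p87,x35)}
These 16 distinct sets form the basis B.
Close under arbitrary unions to get τ_{X×Y}; counting gives |τ_{X×Y}| = 36.


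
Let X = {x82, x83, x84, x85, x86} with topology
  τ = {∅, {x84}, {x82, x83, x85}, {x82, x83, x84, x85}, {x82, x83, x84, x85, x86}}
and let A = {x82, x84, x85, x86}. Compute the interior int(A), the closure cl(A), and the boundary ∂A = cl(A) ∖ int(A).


int(A) = {x84}, cl(A) = {x82, x83, x84, x85, x86}, ∂A = {x82, x83, x85, x86}.

Closed sets in (X, τ) are complements of opens:
  closed(X, τ) = {∅, {x86}, {x84, x86}, {x82, x83, x85, x86}, {x82, x83, x84, x85, x86}}.
int(A) = ⋃ {U ∈ τ : U ⊆ A}. Opens contained in A: ∅, {x84}.
Taking the union of these: int(A) = {x84}.
cl(A) = ⋂ {C closed : A ⊆ C}. Closed sets containing A: {x82, x83, x84, x85, x86}.
Intersecting these: cl(A) = {x82, x83, x84, x85, x86}.
∂A = cl(A) ∖ int(A) = {x82, x83, x84, x85, x86} ∖ {x84} = {x82, x83, x85, x86}.


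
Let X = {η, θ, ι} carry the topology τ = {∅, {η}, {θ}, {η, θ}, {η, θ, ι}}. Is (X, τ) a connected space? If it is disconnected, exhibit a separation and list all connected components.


(X, τ) is connected.

Find clopen sets (U ∈ τ with X ∖ U ∈ τ):
  U = ∅, X ∖ U = {η, θ, ι} — both open, so U is clopen.
  U = {η, θ, ι}, X ∖ U = ∅ — both open, so U is clopen.
Only trivial clopens (∅ and X) exist, so (X, τ) is connected.
Compute connected components by grouping points that agree on all clopens:
  component: {η, θ, ι}


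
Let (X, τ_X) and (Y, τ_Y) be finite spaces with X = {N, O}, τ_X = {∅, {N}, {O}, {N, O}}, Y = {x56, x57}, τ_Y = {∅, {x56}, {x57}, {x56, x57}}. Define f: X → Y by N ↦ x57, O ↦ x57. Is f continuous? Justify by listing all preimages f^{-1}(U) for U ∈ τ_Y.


f IS continuous.

Compute f^{-1}(U) for each U ∈ τ_Y:
  U = ∅: f^{-1}(U) = ∅ ∈ τ_X ✓.
  U = {x56}: f^{-1}(U) = ∅ ∈ τ_X ✓.
  U = {x57}: f^{-1}(U) = {N, O} ∈ τ_X ✓.
  U = {x56, x57}: f^{-1}(U) = {N, O} ∈ τ_X ✓.
Every preimage lies in τ_X, so f IS continuous.


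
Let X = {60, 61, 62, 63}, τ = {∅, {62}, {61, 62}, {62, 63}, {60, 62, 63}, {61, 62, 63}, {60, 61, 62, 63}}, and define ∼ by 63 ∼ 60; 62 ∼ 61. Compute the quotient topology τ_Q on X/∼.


X/∼ = {[60=63], [61=62]}; |τ_Q| = 3.

Equivalence classes: [60=63], [61=62].
Quotient map π: X → X/∼ sends 60 ↦ [60=63], 61 ↦ [61=62], 62 ↦ [61=62], 63 ↦ [60=63].
For each subset V ⊆ X/∼, compute π^{-1}(V) ⊆ X and check whether π^{-1}(V) ∈ τ. V is open in τ_Q iff π^{-1}(V) ∈ τ.
  V = {}: π^{-1}(V) = ∅ ∈ τ ✓.
  V = {[60=63]}: π^{-1}(V) = {60, 63} ∉ τ ✗.
  V = {[61=62]}: π^{-1}(V) = {61, 62} ∈ τ ✓.
  V = {[60=63], [61=62]}: π^{-1}(V) = {60, 61, 62, 63} ∈ τ ✓.
Open sets in the quotient: τ_Q = {{}, {[61=62]}, {[60=63], [61=62]}} (3 elements).


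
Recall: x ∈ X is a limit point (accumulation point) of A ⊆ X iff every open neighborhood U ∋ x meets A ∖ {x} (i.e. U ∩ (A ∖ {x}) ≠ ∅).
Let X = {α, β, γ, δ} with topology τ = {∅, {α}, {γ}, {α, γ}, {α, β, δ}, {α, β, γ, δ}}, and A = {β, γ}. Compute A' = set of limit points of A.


A' = {δ}

For each x ∈ X, list the open sets U ∈ τ with x ∈ U, then check whether U ∩ (A ∖ {x}) ≠ ∅ for every such U.
  x = α: open {α} ∋ x has {α} ∩ (A ∖ {α}) = ∅, so x is NOT a limit point.
  x = β: open {α, β, δ} ∋ x has {α, β, δ} ∩ (A ∖ {β}) = ∅, so x is NOT a limit point.
  x = γ: open {γ} ∋ x has {γ} ∩ (A ∖ {γ}) = ∅, so x is NOT a limit point.
  x = δ: opens ∋ x are {α, β, δ}, {α, β, γ, δ}; each meets A ∖ {δ}, so x IS a limit point.
Collecting: A' = {δ}.


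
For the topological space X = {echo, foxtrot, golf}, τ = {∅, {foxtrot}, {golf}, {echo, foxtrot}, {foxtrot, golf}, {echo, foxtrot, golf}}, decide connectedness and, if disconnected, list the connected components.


(X, τ) is disconnected; components = [{golf}, {echo, foxtrot}].

Find clopen sets (U ∈ τ with X ∖ U ∈ τ):
  U = ∅, X ∖ U = {echo, foxtrot, golf} — both open, so U is clopen.
  U = {golf}, X ∖ U = {echo, foxtrot} — both open, so U is clopen.
  U = {echo, foxtrot}, X ∖ U = {golf} — both open, so U is clopen.
  U = {echo, foxtrot, golf}, X ∖ U = ∅ — both open, so U is clopen.
Nontrivial clopen(s) exist: e.g. {golf}. So (X, τ) is disconnected.
Compute connected components by grouping points that agree on all clopens:
  component: {golf}
  component: {echo, foxtrot}


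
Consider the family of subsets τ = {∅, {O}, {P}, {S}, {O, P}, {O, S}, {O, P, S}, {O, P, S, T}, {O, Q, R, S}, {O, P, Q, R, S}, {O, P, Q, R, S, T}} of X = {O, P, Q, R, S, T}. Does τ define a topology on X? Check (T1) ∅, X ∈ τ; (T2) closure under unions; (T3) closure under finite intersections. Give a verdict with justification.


τ is NOT a topology on X.

Axiom (T1): ∅ ∈ τ? Yes; X ∈ τ? Yes.
Axiom (T2/T3): check pairwise unions and intersections of members of τ.
Counterexample for (T2): {P} ∪ {S} = {P, S} ∉ τ. Therefore τ is NOT a topology.


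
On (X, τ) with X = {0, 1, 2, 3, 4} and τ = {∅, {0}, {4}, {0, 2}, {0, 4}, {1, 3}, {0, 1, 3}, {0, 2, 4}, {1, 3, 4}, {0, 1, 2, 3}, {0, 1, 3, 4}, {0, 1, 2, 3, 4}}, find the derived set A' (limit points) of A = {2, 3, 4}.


A' = {1}

For each x ∈ X, list the open sets U ∈ τ with x ∈ U, then check whether U ∩ (A ∖ {x}) ≠ ∅ for every such U.
  x = 0: open {0} ∋ x has {0} ∩ (A ∖ {0}) = ∅, so x is NOT a limit point.
  x = 1: opens ∋ x are {1, 3}, {0, 1, 3}, {1, 3, 4}, {0, 1, 2, 3}, {0, 1, 3, 4}, {0, 1, 2, 3, 4}; each meets A ∖ {1}, so x IS a limit point.
  x = 2: open {0, 2} ∋ x has {0, 2} ∩ (A ∖ {2}) = ∅, so x is NOT a limit point.
  x = 3: open {1, 3} ∋ x has {1, 3} ∩ (A ∖ {3}) = ∅, so x is NOT a limit point.
  x = 4: open {4} ∋ x has {4} ∩ (A ∖ {4}) = ∅, so x is NOT a limit point.
Collecting: A' = {1}.


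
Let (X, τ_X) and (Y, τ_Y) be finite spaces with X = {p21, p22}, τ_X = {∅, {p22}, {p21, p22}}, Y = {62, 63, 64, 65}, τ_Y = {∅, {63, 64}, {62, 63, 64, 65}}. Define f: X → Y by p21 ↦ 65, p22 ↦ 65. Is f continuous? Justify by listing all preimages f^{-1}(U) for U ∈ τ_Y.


f IS continuous.

Compute f^{-1}(U) for each U ∈ τ_Y:
  U = ∅: f^{-1}(U) = ∅ ∈ τ_X ✓.
  U = {63, 64}: f^{-1}(U) = ∅ ∈ τ_X ✓.
  U = {62, 63, 64, 65}: f^{-1}(U) = {p21, p22} ∈ τ_X ✓.
Every preimage lies in τ_X, so f IS continuous.


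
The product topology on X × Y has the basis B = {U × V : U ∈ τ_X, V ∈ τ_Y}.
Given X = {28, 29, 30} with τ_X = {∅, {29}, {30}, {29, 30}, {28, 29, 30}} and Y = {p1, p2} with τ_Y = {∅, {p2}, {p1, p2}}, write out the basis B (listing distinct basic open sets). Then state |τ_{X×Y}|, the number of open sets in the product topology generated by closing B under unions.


Basis B = {∅ × ∅, {29} × {p2}, {30} × {p2}, {29} × {p1, p2}, {29, 30} × {p2}, {30} × {p1, p2}, {28, 29, 30} × {p2}, {29, 30} × {p1, p2}, {28, 29, 30} × {p1, p2}}; |τ_{X×Y}| = 14.

Enumerate products U × V with U ∈ τ_X, V ∈ τ_Y (deduplicated):
  ∅ × ∅ = {} (∅)
  {29} × {p2} = {(29,p2)}
  {30} × {p2} = {(30,p2)}
  {29} × {p1, p2} = {(29,p1), (29,p2)}
  {29, 30} × {p2} = {(29,p2), (30,p2)}
  {30} × {p1, p2} = {(30,p1), (30,p2)}
  {28, 29, 30} × {p2} = {(28,p2), (29,p2), (30,p2)}
  {29, 30} × {p1, p2} = {(29,p1), (29,p2), (30,p1), (30,p2)}
  {28, 29, 30} × {p1, p2} = {(28,p1), (28,p2), (29,p1), (29,p2), (30,p1), (30,p2)}
These 9 distinct sets form the basis B.
Close under arbitrary unions to get τ_{X×Y}; counting gives |τ_{X×Y}| = 14.


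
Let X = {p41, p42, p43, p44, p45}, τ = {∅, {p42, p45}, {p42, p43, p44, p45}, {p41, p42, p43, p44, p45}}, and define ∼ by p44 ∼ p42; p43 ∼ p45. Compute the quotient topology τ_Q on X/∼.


X/∼ = {[p41], [p42=p44], [p43=p45]}; |τ_Q| = 3.

Equivalence classes: [p41], [p42=p44], [p43=p45].
Quotient map π: X → X/∼ sends p41 ↦ [p41], p42 ↦ [p42=p44], p43 ↦ [p43=p45], p44 ↦ [p42=p44], p45 ↦ [p43=p45].
For each subset V ⊆ X/∼, compute π^{-1}(V) ⊆ X and check whether π^{-1}(V) ∈ τ. V is open in τ_Q iff π^{-1}(V) ∈ τ.
  V = {}: π^{-1}(V) = ∅ ∈ τ ✓.
  V = {[p41]}: π^{-1}(V) = {p41} ∉ τ ✗.
  V = {[p42=p44]}: π^{-1}(V) = {p42, p44} ∉ τ ✗.
  V = {[p41], [p42=p44]}: π^{-1}(V) = {p41, p42, p44} ∉ τ ✗.
  V = {[p43=p45]}: π^{-1}(V) = {p43, p45} ∉ τ ✗.
  V = {[p41], [p43=p45]}: π^{-1}(V) = {p41, p43, p45} ∉ τ ✗.
  V = {[p42=p44], [p43=p45]}: π^{-1}(V) = {p42, p43, p44, p45} ∈ τ ✓.
  V = {[p41], [p42=p44], [p43=p45]}: π^{-1}(V) = {p41, p42, p43, p44, p45} ∈ τ ✓.
Open sets in the quotient: τ_Q = {{}, {[p42=p44], [p43=p45]}, {[p41], [p42=p44], [p43=p45]}} (3 elements).


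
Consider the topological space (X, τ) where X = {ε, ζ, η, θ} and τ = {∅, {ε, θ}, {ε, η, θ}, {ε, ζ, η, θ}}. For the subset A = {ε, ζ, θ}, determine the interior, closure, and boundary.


int(A) = {ε, θ}, cl(A) = {ε, ζ, η, θ}, ∂A = {ζ, η}.

Closed sets in (X, τ) are complements of opens:
  closed(X, τ) = {∅, {ζ}, {ζ, η}, {ε, ζ, η, θ}}.
int(A) = ⋃ {U ∈ τ : U ⊆ A}. Opens contained in A: ∅, {ε, θ}.
Taking the union of these: int(A) = {ε, θ}.
cl(A) = ⋂ {C closed : A ⊆ C}. Closed sets containing A: {ε, ζ, η, θ}.
Intersecting these: cl(A) = {ε, ζ, η, θ}.
∂A = cl(A) ∖ int(A) = {ε, ζ, η, θ} ∖ {ε, θ} = {ζ, η}.


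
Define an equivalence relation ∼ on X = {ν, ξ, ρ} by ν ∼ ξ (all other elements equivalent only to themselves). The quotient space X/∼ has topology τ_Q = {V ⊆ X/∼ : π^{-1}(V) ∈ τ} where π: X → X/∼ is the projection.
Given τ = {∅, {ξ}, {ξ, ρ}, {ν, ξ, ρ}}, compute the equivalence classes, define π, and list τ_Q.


X/∼ = {[ν=ξ], [ρ]}; |τ_Q| = 2.

Equivalence classes: [ν=ξ], [ρ].
Quotient map π: X → X/∼ sends ν ↦ [ν=ξ], ξ ↦ [ν=ξ], ρ ↦ [ρ].
For each subset V ⊆ X/∼, compute π^{-1}(V) ⊆ X and check whether π^{-1}(V) ∈ τ. V is open in τ_Q iff π^{-1}(V) ∈ τ.
  V = {}: π^{-1}(V) = ∅ ∈ τ ✓.
  V = {[ν=ξ]}: π^{-1}(V) = {ν, ξ} ∉ τ ✗.
  V = {[ρ]}: π^{-1}(V) = {ρ} ∉ τ ✗.
  V = {[ν=ξ], [ρ]}: π^{-1}(V) = {ν, ξ, ρ} ∈ τ ✓.
Open sets in the quotient: τ_Q = {{}, {[ν=ξ], [ρ]}} (2 elements).


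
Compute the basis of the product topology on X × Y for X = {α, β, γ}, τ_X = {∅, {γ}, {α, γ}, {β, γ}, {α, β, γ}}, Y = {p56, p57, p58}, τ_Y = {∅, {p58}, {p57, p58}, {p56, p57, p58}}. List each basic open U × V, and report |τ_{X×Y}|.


Basis B = {∅ × ∅, {γ} × {p58}, {α, γ} × {p58}, {β, γ} × {p58}, {γ} × {p57, p58}, {α, β, γ} × {p58}, {γ} × {p56, p57, p58}, {α, γ} × {p57, p58}, {β, γ} × {p57, p58}, {α, γ} × {p56, p57, p58}, {α, β, γ} × {p57, p58}, {β, γ} × {p56, p57, p58}, {α, β, γ} × {p56, p57, p58}}; |τ_{X×Y}| = 30.

Enumerate products U × V with U ∈ τ_X, V ∈ τ_Y (deduplicated):
  ∅ × ∅ = {} (∅)
  {γ} × {p58} = {(γ,p58)}
  {α, γ} × {p58} = {(α,p58), (γ,p58)}
  {β, γ} × {p58} = {(β,p58), (γ,p58)}
  {γ} × {p57, p58} = {(γ,p57), (γ,p58)}
  {α, β, γ} × {p58} = {(α,p58), (β,p58), (γ,p58)}
  {γ} × {p56, p57, p58} = {(γ,p56), (γ,p57), (γ,p58)}
  {α, γ} × {p57, p58} = {(α,p57), (α,p58), (γ,p57), (γ,p58)}
  {β, γ} × {p57, p58} = {(β,p57), (β,p58), (γ,p57), (γ,p58)}
  {α, γ} × {p56, p57, p58} = {(α,p56), (α,p57), (α,p58), (γ,p56), (γ,p57), (γ,p58)}
  {α, β, γ} × {p57, p58} = {(α,p57), (α,p58), (β,p57), (β,p58), (γ,p57), (γ,p58)}
  {β, γ} × {p56, p57, p58} = {(β,p56), (β,p57), (β,p58), (γ,p56), (γ,p57), (γ,p58)}
  {α, β, γ} × {p56, p57, p58} = {(α,p56), (α,p57), (α,p58), (β,p56), (β,p57), (β,p58), (γ,p56), (γ,p57), (γ,p58)}
These 13 distinct sets form the basis B.
Close under arbitrary unions to get τ_{X×Y}; counting gives |τ_{X×Y}| = 30.


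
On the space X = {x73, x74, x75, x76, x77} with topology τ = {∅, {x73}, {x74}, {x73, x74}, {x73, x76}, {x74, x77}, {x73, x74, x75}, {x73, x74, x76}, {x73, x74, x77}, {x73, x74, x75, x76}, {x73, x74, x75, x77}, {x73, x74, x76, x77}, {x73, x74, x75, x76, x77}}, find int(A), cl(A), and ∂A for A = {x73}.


int(A) = {x73}, cl(A) = {x73, x75, x76}, ∂A = {x75, x76}.

Closed sets in (X, τ) are complements of opens:
  closed(X, τ) = {∅, {x75}, {x76}, {x77}, {x75, x76}, {x75, x77}, {x76, x77}, {x73, x75, x76}, {x74, x75, x77}, {x75, x76, x77}, {x73, x75, x76, x77}, {x74, x75, x76, x77}, {x73, x74, x75, x76, x77}}.
int(A) = ⋃ {U ∈ τ : U ⊆ A}. Opens contained in A: ∅, {x73}.
Taking the union of these: int(A) = {x73}.
cl(A) = ⋂ {C closed : A ⊆ C}. Closed sets containing A: {x73, x75, x76}, {x73, x75, x76, x77}, {x73, x74, x75, x76, x77}.
Intersecting these: cl(A) = {x73, x75, x76}.
∂A = cl(A) ∖ int(A) = {x73, x75, x76} ∖ {x73} = {x75, x76}.


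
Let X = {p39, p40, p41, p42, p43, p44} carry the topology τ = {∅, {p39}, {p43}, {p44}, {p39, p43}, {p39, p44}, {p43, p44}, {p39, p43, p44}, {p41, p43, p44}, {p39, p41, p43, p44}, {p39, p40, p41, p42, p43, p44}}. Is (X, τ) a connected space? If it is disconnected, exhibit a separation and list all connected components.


(X, τ) is connected.

Find clopen sets (U ∈ τ with X ∖ U ∈ τ):
  U = ∅, X ∖ U = {p39, p40, p41, p42, p43, p44} — both open, so U is clopen.
  U = {p39, p40, p41, p42, p43, p44}, X ∖ U = ∅ — both open, so U is clopen.
Only trivial clopens (∅ and X) exist, so (X, τ) is connected.
Compute connected components by grouping points that agree on all clopens:
  component: {p39, p40, p41, p42, p43, p44}


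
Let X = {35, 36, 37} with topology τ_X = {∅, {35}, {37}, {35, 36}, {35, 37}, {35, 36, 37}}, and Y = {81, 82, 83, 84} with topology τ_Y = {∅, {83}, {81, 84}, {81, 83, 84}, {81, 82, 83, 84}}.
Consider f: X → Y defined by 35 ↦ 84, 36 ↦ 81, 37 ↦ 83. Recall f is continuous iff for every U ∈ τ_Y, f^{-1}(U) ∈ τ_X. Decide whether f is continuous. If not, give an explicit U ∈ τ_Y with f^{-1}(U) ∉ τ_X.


f IS continuous.

Compute f^{-1}(U) for each U ∈ τ_Y:
  U = ∅: f^{-1}(U) = ∅ ∈ τ_X ✓.
  U = {83}: f^{-1}(U) = {37} ∈ τ_X ✓.
  U = {81, 84}: f^{-1}(U) = {35, 36} ∈ τ_X ✓.
  U = {81, 83, 84}: f^{-1}(U) = {35, 36, 37} ∈ τ_X ✓.
  U = {81, 82, 83, 84}: f^{-1}(U) = {35, 36, 37} ∈ τ_X ✓.
Every preimage lies in τ_X, so f IS continuous.


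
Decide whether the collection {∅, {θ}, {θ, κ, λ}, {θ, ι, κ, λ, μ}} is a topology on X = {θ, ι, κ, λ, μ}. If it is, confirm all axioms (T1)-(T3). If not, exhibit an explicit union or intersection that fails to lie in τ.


τ IS a topology on X.

Axiom (T1): ∅ ∈ τ? Yes; X ∈ τ? Yes.
Axiom (T2/T3): check pairwise unions and intersections of members of τ.
All pairwise intersections and unions checked — each lies in τ. Therefore τ satisfies (T1), (T2), (T3): it IS a topology on X.


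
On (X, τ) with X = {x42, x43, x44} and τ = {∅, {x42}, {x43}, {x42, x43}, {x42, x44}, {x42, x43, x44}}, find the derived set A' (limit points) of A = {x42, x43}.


A' = {x44}

For each x ∈ X, list the open sets U ∈ τ with x ∈ U, then check whether U ∩ (A ∖ {x}) ≠ ∅ for every such U.
  x = x42: open {x42} ∋ x has {x42} ∩ (A ∖ {x42}) = ∅, so x is NOT a limit point.
  x = x43: open {x43} ∋ x has {x43} ∩ (A ∖ {x43}) = ∅, so x is NOT a limit point.
  x = x44: opens ∋ x are {x42, x44}, {x42, x43, x44}; each meets A ∖ {x44}, so x IS a limit point.
Collecting: A' = {x44}.


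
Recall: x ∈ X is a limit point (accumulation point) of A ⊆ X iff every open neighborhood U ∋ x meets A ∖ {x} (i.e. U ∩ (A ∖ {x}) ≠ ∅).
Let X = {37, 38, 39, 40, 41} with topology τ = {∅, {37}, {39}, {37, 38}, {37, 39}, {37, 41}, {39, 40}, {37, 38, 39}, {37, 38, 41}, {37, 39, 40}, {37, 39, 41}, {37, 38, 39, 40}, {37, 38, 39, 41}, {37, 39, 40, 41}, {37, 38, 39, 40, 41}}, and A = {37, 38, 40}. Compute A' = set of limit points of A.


A' = {38, 41}

For each x ∈ X, list the open sets U ∈ τ with x ∈ U, then check whether U ∩ (A ∖ {x}) ≠ ∅ for every such U.
  x = 37: open {37} ∋ x has {37} ∩ (A ∖ {37}) = ∅, so x is NOT a limit point.
  x = 38: opens ∋ x are {37, 38}, {37, 38, 39}, {37, 38, 41}, {37, 38, 39, 40}, {37, 38, 39, 41}, {37, 38, 39, 40, 41}; each meets A ∖ {38}, so x IS a limit point.
  x = 39: open {39} ∋ x has {39} ∩ (A ∖ {39}) = ∅, so x is NOT a limit point.
  x = 40: open {39, 40} ∋ x has {39, 40} ∩ (A ∖ {40}) = ∅, so x is NOT a limit point.
  x = 41: opens ∋ x are {37, 41}, {37, 38, 41}, {37, 39, 41}, {37, 38, 39, 41}, {37, 39, 40, 41}, {37, 38, 39, 40, 41}; each meets A ∖ {41}, so x IS a limit point.
Collecting: A' = {38, 41}.


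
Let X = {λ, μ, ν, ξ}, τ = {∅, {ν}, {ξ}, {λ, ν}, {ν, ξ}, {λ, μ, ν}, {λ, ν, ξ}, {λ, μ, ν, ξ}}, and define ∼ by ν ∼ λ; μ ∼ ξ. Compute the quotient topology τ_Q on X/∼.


X/∼ = {[λ=ν], [μ=ξ]}; |τ_Q| = 3.

Equivalence classes: [λ=ν], [μ=ξ].
Quotient map π: X → X/∼ sends λ ↦ [λ=ν], μ ↦ [μ=ξ], ν ↦ [λ=ν], ξ ↦ [μ=ξ].
For each subset V ⊆ X/∼, compute π^{-1}(V) ⊆ X and check whether π^{-1}(V) ∈ τ. V is open in τ_Q iff π^{-1}(V) ∈ τ.
  V = {}: π^{-1}(V) = ∅ ∈ τ ✓.
  V = {[λ=ν]}: π^{-1}(V) = {λ, ν} ∈ τ ✓.
  V = {[μ=ξ]}: π^{-1}(V) = {μ, ξ} ∉ τ ✗.
  V = {[λ=ν], [μ=ξ]}: π^{-1}(V) = {λ, μ, ν, ξ} ∈ τ ✓.
Open sets in the quotient: τ_Q = {{}, {[λ=ν]}, {[λ=ν], [μ=ξ]}} (3 elements).


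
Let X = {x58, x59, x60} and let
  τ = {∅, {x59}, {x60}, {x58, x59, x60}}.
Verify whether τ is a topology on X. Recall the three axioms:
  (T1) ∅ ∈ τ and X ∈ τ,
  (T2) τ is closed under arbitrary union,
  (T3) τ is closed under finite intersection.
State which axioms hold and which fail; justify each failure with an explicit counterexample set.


τ is NOT a topology on X.

Axiom (T1): ∅ ∈ τ? Yes; X ∈ τ? Yes.
Axiom (T2/T3): check pairwise unions and intersections of members of τ.
Counterexample for (T2): {x59} ∪ {x60} = {x59, x60} ∉ τ. Therefore τ is NOT a topology.


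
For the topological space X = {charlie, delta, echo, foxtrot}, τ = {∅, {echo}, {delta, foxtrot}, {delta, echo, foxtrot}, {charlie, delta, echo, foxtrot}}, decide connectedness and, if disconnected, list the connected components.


(X, τ) is connected.

Find clopen sets (U ∈ τ with X ∖ U ∈ τ):
  U = ∅, X ∖ U = {charlie, delta, echo, foxtrot} — both open, so U is clopen.
  U = {charlie, delta, echo, foxtrot}, X ∖ U = ∅ — both open, so U is clopen.
Only trivial clopens (∅ and X) exist, so (X, τ) is connected.
Compute connected components by grouping points that agree on all clopens:
  component: {charlie, delta, echo, foxtrot}


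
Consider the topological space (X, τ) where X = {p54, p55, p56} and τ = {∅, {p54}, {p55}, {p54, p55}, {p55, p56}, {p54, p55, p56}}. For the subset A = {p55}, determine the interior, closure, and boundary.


int(A) = {p55}, cl(A) = {p55, p56}, ∂A = {p56}.

Closed sets in (X, τ) are complements of opens:
  closed(X, τ) = {∅, {p54}, {p56}, {p54, p56}, {p55, p56}, {p54, p55, p56}}.
int(A) = ⋃ {U ∈ τ : U ⊆ A}. Opens contained in A: ∅, {p55}.
Taking the union of these: int(A) = {p55}.
cl(A) = ⋂ {C closed : A ⊆ C}. Closed sets containing A: {p55, p56}, {p54, p55, p56}.
Intersecting these: cl(A) = {p55, p56}.
∂A = cl(A) ∖ int(A) = {p55, p56} ∖ {p55} = {p56}.


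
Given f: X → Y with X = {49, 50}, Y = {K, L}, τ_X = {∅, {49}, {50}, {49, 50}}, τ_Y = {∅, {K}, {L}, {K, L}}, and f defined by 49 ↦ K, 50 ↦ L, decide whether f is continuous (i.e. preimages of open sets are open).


f IS continuous.

Compute f^{-1}(U) for each U ∈ τ_Y:
  U = ∅: f^{-1}(U) = ∅ ∈ τ_X ✓.
  U = {K}: f^{-1}(U) = {49} ∈ τ_X ✓.
  U = {L}: f^{-1}(U) = {50} ∈ τ_X ✓.
  U = {K, L}: f^{-1}(U) = {49, 50} ∈ τ_X ✓.
Every preimage lies in τ_X, so f IS continuous.


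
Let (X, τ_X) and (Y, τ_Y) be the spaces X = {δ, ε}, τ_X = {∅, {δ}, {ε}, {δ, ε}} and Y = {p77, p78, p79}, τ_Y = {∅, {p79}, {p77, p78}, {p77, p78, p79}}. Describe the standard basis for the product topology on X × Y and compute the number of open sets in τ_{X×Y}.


Basis B = {∅ × ∅, {δ} × {p79}, {ε} × {p79}, {δ} × {p77, p78}, {δ, ε} × {p79}, {ε} × {p77, p78}, {δ} × {p77, p78, p79}, {ε} × {p77, p78, p79}, {δ, ε} × {p77, p78}, {δ, ε} × {p77, p78, p79}}; |τ_{X×Y}| = 16.

Enumerate products U × V with U ∈ τ_X, V ∈ τ_Y (deduplicated):
  ∅ × ∅ = {} (∅)
  {δ} × {p79} = {(δ,p79)}
  {ε} × {p79} = {(ε,p79)}
  {δ} × {p77, p78} = {(δ,p77), (δ,p78)}
  {δ, ε} × {p79} = {(δ,p79), (ε,p79)}
  {ε} × {p77, p78} = {(ε,p77), (ε,p78)}
  {δ} × {p77, p78, p79} = {(δ,p77), (δ,p78), (δ,p79)}
  {ε} × {p77, p78, p79} = {(ε,p77), (ε,p78), (ε,p79)}
  {δ, ε} × {p77, p78} = {(δ,p77), (δ,p78), (ε,p77), (ε,p78)}
  {δ, ε} × {p77, p78, p79} = {(δ,p77), (δ,p78), (δ,p79), (ε,p77), (ε,p78), (ε,p79)}
These 10 distinct sets form the basis B.
Close under arbitrary unions to get τ_{X×Y}; counting gives |τ_{X×Y}| = 16.


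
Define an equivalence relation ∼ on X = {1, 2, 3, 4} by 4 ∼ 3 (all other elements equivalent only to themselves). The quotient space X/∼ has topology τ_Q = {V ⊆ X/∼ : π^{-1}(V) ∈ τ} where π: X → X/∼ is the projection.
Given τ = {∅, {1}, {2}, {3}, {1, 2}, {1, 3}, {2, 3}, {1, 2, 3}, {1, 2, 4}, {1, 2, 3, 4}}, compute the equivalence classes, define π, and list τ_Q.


X/∼ = {[1], [2], [3=4]}; |τ_Q| = 5.

Equivalence classes: [1], [2], [3=4].
Quotient map π: X → X/∼ sends 1 ↦ [1], 2 ↦ [2], 3 ↦ [3=4], 4 ↦ [3=4].
For each subset V ⊆ X/∼, compute π^{-1}(V) ⊆ X and check whether π^{-1}(V) ∈ τ. V is open in τ_Q iff π^{-1}(V) ∈ τ.
  V = {}: π^{-1}(V) = ∅ ∈ τ ✓.
  V = {[1]}: π^{-1}(V) = {1} ∈ τ ✓.
  V = {[2]}: π^{-1}(V) = {2} ∈ τ ✓.
  V = {[1], [2]}: π^{-1}(V) = {1, 2} ∈ τ ✓.
  V = {[3=4]}: π^{-1}(V) = {3, 4} ∉ τ ✗.
  V = {[1], [3=4]}: π^{-1}(V) = {1, 3, 4} ∉ τ ✗.
  V = {[2], [3=4]}: π^{-1}(V) = {2, 3, 4} ∉ τ ✗.
  V = {[1], [2], [3=4]}: π^{-1}(V) = {1, 2, 3, 4} ∈ τ ✓.
Open sets in the quotient: τ_Q = {{}, {[1]}, {[2]}, {[1], [2]}, {[1], [2], [3=4]}} (5 elements).


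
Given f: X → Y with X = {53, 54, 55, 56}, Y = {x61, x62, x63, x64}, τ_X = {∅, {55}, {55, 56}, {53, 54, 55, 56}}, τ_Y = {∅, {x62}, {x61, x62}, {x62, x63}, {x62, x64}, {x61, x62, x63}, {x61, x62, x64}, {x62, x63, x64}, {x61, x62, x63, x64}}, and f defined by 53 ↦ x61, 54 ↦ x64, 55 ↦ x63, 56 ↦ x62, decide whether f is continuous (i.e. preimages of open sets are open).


f is NOT continuous.

Compute f^{-1}(U) for each U ∈ τ_Y:
  U = ∅: f^{-1}(U) = ∅ ∈ τ_X ✓.
  U = {x62}: f^{-1}(U) = {56} ∉ τ_X ✗.
  U = {x61, x62}: f^{-1}(U) = {53, 56} ∉ τ_X ✗.
  U = {x62, x63}: f^{-1}(U) = {55, 56} ∈ τ_X ✓.
  U = {x62, x64}: f^{-1}(U) = {54, 56} ∉ τ_X ✗.
  U = {x61, x62, x63}: f^{-1}(U) = {53, 55, 56} ∉ τ_X ✗.
  U = {x61, x62, x64}: f^{-1}(U) = {53, 54, 56} ∉ τ_X ✗.
  U = {x62, x63, x64}: f^{-1}(U) = {54, 55, 56} ∉ τ_X ✗.
  U = {x61, x62, x63, x64}: f^{-1}(U) = {53, 54, 55, 56} ∈ τ_X ✓.
Found U = {x62} with f^{-1}(U) = {56} not in τ_X. Therefore f is NOT continuous.


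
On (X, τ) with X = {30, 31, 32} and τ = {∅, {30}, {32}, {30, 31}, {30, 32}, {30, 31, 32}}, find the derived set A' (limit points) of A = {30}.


A' = {31}

For each x ∈ X, list the open sets U ∈ τ with x ∈ U, then check whether U ∩ (A ∖ {x}) ≠ ∅ for every such U.
  x = 30: open {30} ∋ x has {30} ∩ (A ∖ {30}) = ∅, so x is NOT a limit point.
  x = 31: opens ∋ x are {30, 31}, {30, 31, 32}; each meets A ∖ {31}, so x IS a limit point.
  x = 32: open {32} ∋ x has {32} ∩ (A ∖ {32}) = ∅, so x is NOT a limit point.
Collecting: A' = {31}.


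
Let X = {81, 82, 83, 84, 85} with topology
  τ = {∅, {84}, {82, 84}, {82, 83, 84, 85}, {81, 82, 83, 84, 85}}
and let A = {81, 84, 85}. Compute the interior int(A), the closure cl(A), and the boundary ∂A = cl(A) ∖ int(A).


int(A) = {84}, cl(A) = {81, 82, 83, 84, 85}, ∂A = {81, 82, 83, 85}.

Closed sets in (X, τ) are complements of opens:
  closed(X, τ) = {∅, {81}, {81, 83, 85}, {81, 82, 83, 85}, {81, 82, 83, 84, 85}}.
int(A) = ⋃ {U ∈ τ : U ⊆ A}. Opens contained in A: ∅, {84}.
Taking the union of these: int(A) = {84}.
cl(A) = ⋂ {C closed : A ⊆ C}. Closed sets containing A: {81, 82, 83, 84, 85}.
Intersecting these: cl(A) = {81, 82, 83, 84, 85}.
∂A = cl(A) ∖ int(A) = {81, 82, 83, 84, 85} ∖ {84} = {81, 82, 83, 85}.
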